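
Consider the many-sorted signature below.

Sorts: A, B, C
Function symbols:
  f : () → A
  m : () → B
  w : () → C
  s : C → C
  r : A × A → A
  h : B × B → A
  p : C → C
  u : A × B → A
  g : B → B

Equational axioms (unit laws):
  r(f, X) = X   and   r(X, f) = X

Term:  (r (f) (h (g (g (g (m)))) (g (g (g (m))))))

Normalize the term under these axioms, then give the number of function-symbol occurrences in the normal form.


1. (r (f) (h (g (g (g (m)))) (g (g (g (m))))))  →  (h (g (g (g (m)))) (g (g (g (m)))))
normal form: (h (g (g (g (m)))) (g (g (g (m)))))

size = 9


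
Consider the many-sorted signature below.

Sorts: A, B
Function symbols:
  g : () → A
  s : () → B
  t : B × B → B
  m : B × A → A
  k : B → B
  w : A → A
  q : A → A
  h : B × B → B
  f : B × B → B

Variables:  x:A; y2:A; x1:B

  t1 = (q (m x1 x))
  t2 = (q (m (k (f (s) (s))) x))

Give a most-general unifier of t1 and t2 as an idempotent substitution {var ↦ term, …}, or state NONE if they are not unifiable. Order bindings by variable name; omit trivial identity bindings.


{x1 ↦ (k (f (s) (s)))}


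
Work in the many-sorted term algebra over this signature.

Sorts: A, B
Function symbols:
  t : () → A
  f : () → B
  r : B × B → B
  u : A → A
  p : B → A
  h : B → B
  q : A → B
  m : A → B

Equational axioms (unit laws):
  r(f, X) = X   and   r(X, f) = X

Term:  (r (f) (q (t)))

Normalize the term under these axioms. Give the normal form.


1. (r (f) (q (t)))  →  (q (t))

normal form = (q (t))


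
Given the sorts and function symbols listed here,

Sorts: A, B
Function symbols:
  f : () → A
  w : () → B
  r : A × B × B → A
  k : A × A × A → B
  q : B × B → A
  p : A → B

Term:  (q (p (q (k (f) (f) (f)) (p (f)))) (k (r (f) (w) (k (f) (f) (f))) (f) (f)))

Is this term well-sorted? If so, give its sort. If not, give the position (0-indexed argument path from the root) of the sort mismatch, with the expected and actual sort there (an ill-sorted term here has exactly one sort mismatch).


well-sorted; sort = A

        (f) : A
        (f) : A
        (f) : A
      (k (f) (f) (f)) : B
        (f) : A
      (p (f)) : B
    (q (k (f) (f) (f)) (p (f))) : A
  (p (q (k (f) (f) (f)) (p (f)))) : B
      (f) : A
      (w) : B
        (f) : A
        (f) : A
        (f) : A
      (k (f) (f) (f)) : B
    (r (f) (w) (k (f) (f) (f))) : A
    (f) : A
    (f) : A
  (k (r (f) (w) (k (f) (f) (f))) (f) (f)) : B
(q (p (q (k (f) (f) (f)) (p (f)))) (k (r (f) (w) (k (f) (f) (f))) (f) (f))) : A


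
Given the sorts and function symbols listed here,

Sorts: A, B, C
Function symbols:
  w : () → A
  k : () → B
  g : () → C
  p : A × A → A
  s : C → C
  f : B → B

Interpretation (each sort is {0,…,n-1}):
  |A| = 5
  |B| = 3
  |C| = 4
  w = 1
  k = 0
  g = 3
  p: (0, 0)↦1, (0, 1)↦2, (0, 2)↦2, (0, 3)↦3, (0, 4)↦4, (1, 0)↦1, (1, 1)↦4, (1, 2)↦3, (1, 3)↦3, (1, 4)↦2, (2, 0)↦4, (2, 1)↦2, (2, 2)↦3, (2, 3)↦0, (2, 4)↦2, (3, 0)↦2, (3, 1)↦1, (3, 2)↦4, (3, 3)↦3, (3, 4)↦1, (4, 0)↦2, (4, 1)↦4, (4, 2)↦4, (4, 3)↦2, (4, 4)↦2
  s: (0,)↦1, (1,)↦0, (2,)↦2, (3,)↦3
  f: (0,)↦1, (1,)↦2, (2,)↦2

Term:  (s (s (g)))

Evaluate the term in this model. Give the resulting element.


  g = 3
  (s (g)) = s(3,) = 3
  (s (s (g))) = s(3,) = 3

value = 3


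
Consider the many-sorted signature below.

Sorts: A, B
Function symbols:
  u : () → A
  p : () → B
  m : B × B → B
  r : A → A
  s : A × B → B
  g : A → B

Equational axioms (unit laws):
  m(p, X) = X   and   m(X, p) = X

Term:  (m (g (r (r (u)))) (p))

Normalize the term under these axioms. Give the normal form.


1. (m (g (r (r (u)))) (p))  →  (g (r (r (u))))

normal form = (g (r (r (u))))


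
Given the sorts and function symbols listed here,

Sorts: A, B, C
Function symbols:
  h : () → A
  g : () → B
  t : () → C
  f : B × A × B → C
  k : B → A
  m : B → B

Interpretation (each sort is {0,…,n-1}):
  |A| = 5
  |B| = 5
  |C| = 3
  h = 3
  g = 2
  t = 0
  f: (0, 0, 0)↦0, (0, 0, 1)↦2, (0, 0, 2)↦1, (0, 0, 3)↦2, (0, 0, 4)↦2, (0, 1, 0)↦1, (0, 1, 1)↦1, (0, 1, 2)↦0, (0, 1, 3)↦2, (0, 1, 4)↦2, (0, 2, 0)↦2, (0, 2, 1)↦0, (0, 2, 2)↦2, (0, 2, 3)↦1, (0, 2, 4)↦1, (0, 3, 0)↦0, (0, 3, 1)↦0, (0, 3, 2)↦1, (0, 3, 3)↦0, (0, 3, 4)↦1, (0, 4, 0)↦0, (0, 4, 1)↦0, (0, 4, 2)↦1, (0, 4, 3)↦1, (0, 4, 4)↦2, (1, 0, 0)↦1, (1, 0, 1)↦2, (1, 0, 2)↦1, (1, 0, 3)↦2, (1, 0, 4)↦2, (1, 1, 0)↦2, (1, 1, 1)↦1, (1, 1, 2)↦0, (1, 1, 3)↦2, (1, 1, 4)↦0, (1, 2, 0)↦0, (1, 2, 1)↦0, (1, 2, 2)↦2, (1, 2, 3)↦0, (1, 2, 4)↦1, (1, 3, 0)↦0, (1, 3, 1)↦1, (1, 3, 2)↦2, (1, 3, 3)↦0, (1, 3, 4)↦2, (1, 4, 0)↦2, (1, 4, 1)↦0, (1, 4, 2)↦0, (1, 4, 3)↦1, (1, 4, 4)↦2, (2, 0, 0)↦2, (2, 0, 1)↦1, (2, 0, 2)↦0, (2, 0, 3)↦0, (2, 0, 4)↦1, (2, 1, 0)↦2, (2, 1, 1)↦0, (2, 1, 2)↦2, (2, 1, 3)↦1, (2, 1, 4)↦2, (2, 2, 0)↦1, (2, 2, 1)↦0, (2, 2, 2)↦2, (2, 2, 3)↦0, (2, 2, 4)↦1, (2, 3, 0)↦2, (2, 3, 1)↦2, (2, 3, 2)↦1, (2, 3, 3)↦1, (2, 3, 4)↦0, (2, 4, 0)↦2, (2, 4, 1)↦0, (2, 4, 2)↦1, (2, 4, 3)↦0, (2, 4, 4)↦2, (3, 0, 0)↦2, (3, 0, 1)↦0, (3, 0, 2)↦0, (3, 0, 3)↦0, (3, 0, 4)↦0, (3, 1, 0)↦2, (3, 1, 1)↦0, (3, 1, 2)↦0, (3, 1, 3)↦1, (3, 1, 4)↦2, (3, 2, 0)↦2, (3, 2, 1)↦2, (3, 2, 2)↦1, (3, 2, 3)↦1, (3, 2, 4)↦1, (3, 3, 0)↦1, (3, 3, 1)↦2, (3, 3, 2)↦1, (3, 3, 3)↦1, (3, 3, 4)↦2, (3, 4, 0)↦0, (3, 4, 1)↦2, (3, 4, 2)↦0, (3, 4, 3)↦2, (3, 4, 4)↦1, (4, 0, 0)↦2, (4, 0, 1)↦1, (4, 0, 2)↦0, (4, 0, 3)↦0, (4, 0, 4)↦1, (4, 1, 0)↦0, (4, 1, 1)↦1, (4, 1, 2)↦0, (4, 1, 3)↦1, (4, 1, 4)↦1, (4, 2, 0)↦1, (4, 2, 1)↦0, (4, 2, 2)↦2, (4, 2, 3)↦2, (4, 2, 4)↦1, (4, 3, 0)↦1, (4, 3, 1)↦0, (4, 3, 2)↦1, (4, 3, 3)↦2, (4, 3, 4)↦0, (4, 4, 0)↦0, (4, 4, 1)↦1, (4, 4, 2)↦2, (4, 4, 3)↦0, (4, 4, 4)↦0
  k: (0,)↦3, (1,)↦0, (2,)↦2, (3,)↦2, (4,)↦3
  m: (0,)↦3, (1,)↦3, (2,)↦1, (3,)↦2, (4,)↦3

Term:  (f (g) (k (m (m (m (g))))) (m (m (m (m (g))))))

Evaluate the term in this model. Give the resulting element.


  g = 2
  g = 2
  (m (g)) = m(2,) = 1
  (m (m (g))) = m(1,) = 3
  (m (m (m (g)))) = m(3,) = 2
  (k (m (m (m (g))))) = k(2,) = 2
  g = 2
  (m (g)) = m(2,) = 1
  (m (m (g))) = m(1,) = 3
  (m (m (m (g)))) = m(3,) = 2
  (m (m (m (m (g))))) = m(2,) = 1
  (f (g) (k (m (m (m (g))))) (m (m (m (m (g)))))) = f(2, 2, 1) = 0

value = 0


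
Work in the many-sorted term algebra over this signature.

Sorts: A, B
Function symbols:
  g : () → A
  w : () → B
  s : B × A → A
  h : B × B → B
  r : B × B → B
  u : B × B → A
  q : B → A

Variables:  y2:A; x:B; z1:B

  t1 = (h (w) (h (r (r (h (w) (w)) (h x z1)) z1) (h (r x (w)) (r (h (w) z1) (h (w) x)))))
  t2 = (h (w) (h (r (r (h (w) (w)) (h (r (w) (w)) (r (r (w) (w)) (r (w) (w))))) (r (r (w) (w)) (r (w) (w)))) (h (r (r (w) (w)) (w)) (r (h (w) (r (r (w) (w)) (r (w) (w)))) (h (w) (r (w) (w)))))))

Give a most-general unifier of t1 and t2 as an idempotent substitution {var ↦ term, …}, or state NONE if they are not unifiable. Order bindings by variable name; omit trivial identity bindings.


{x ↦ (r (w) (w)), z1 ↦ (r (r (w) (w)) (r (w) (w)))}


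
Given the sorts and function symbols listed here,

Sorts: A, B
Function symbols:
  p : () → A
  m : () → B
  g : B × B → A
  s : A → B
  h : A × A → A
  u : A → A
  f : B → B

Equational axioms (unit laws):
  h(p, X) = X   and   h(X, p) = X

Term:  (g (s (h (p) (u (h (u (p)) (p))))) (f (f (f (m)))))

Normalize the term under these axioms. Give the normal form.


normal form = (g (s (u (u (p)))) (f (f (f (m)))))

1. (g (s (h (p) (u (h (u (p)) (p))))) (f (f (f (m)))))  →  (g (s (u (h (u (p)) (p)))) (f (f (f (m)))))
2. (g (s (u (h (u (p)) (p)))) (f (f (f (m)))))  →  (g (s (u (u (p)))) (f (f (f (m)))))


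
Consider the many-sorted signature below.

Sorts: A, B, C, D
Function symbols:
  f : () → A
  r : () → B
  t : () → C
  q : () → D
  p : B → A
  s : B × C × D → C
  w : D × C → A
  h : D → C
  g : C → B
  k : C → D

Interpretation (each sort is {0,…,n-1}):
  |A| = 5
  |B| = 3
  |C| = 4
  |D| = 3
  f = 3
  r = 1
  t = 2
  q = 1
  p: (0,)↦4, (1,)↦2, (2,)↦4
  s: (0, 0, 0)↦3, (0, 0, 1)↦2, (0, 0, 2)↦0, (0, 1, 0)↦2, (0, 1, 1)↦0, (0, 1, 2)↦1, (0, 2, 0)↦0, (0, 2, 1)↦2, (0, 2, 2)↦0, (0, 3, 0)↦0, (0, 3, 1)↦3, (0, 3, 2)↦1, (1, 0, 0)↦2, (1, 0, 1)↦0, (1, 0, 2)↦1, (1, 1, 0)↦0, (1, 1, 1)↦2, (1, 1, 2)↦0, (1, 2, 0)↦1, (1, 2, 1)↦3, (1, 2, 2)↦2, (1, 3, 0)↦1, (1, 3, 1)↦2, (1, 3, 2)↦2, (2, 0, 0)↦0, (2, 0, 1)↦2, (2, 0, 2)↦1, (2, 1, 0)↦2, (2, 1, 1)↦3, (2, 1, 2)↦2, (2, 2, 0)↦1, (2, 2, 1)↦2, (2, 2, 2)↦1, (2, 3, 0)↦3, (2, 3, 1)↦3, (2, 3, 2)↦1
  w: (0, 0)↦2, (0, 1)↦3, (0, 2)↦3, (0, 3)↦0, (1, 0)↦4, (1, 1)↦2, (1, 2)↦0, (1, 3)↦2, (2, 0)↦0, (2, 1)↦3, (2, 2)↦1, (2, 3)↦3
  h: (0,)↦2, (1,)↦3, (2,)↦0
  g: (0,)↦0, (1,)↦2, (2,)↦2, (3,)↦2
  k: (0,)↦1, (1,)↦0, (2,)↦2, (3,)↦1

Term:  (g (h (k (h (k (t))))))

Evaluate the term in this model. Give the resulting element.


value = 2

  t = 2
  (k (t)) = k(2,) = 2
  (h (k (t))) = h(2,) = 0
  (k (h (k (t)))) = k(0,) = 1
  (h (k (h (k (t))))) = h(1,) = 3
  (g (h (k (h (k (t)))))) = g(3,) = 2


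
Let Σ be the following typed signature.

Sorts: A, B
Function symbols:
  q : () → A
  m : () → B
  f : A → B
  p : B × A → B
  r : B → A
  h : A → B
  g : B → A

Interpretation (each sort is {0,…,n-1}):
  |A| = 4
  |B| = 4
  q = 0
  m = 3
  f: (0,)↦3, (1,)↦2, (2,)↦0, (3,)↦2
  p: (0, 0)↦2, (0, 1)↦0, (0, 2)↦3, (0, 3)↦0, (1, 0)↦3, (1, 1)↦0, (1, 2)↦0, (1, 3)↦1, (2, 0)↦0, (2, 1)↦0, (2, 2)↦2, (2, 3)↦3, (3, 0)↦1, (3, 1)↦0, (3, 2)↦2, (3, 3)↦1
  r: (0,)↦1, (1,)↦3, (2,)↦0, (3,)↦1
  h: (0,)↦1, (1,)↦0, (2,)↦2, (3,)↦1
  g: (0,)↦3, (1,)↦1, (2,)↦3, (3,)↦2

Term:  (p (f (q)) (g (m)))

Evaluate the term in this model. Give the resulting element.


value = 2

  q = 0
  (f (q)) = f(0,) = 3
  m = 3
  (g (m)) = g(3,) = 2
  (p (f (q)) (g (m))) = p(3, 2) = 2


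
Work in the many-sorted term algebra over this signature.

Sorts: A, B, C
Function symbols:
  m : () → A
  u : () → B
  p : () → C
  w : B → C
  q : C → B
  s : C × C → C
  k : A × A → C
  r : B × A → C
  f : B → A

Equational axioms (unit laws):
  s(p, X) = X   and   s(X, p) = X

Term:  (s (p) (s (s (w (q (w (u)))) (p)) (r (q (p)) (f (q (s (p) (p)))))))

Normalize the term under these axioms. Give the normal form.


normal form = (s (w (q (w (u)))) (r (q (p)) (f (q (p)))))

1. (s (p) (s (s (w (q (w (u)))) (p)) (r (q (p)) (f (q (s (p) (p)))))))  →  (s (s (w (q (w (u)))) (p)) (r (q (p)) (f (q (s (p) (p))))))
2. (s (s (w (q (w (u)))) (p)) (r (q (p)) (f (q (s (p) (p))))))  →  (s (w (q (w (u)))) (r (q (p)) (f (q (s (p) (p))))))
3. (s (w (q (w (u)))) (r (q (p)) (f (q (s (p) (p))))))  →  (s (w (q (w (u)))) (r (q (p)) (f (q (p)))))


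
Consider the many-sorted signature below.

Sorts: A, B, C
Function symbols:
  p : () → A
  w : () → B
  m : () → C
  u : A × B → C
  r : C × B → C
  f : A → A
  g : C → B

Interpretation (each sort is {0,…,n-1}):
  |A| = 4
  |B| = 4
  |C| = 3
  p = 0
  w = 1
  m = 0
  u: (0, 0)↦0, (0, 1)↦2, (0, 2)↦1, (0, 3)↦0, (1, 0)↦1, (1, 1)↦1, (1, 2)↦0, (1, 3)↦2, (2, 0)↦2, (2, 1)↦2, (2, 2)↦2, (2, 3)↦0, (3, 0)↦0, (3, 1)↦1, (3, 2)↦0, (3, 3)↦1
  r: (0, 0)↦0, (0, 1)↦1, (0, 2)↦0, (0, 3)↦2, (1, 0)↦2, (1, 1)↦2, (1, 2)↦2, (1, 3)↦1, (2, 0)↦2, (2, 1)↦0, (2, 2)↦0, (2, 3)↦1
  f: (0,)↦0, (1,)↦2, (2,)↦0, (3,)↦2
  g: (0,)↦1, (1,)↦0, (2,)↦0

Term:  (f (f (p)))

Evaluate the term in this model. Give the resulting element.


value = 0

  p = 0
  (f (p)) = f(0,) = 0
  (f (f (p))) = f(0,) = 0


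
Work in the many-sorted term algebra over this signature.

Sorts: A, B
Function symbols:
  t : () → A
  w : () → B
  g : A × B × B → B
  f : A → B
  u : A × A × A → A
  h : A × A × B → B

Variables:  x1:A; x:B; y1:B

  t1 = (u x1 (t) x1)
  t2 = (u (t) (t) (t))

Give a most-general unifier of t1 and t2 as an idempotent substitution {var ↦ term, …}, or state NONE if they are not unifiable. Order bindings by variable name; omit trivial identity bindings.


{x1 ↦ (t)}


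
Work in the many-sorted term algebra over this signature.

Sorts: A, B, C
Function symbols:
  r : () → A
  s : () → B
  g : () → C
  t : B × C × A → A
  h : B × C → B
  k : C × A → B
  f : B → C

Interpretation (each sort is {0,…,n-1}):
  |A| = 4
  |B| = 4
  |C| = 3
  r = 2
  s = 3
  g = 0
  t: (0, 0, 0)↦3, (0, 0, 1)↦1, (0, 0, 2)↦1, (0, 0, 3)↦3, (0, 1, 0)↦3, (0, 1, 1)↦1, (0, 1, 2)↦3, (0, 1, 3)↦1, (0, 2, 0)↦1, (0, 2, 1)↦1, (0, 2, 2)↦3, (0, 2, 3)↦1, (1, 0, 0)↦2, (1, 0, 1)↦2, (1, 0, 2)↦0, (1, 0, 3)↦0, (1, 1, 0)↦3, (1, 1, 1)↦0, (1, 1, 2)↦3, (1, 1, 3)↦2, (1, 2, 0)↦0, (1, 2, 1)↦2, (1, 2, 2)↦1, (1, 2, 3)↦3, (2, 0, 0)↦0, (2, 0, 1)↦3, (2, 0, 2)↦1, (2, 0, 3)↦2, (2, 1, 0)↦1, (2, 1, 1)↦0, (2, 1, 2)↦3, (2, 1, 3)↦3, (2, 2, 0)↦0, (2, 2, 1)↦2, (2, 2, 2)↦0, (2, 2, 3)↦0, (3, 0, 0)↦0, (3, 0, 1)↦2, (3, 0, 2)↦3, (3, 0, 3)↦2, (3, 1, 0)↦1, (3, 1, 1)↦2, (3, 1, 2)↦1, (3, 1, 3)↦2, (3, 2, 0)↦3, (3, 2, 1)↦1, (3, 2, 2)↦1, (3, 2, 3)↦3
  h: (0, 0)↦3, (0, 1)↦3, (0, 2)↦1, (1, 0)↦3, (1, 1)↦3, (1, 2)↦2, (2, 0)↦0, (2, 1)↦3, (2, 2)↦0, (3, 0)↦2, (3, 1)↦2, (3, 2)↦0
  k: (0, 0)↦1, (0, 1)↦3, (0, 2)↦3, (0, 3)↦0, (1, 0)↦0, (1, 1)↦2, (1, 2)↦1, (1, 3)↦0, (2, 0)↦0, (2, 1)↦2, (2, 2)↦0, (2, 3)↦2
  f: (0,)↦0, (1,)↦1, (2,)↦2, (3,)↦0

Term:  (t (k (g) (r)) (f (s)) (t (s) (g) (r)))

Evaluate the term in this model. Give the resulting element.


  g = 0
  r = 2
  (k (g) (r)) = k(0, 2) = 3
  s = 3
  (f (s)) = f(3,) = 0
  s = 3
  g = 0
  r = 2
  (t (s) (g) (r)) = t(3, 0, 2) = 3
  (t (k (g) (r)) (f (s)) (t (s) (g) (r))) = t(3, 0, 3) = 2

value = 2


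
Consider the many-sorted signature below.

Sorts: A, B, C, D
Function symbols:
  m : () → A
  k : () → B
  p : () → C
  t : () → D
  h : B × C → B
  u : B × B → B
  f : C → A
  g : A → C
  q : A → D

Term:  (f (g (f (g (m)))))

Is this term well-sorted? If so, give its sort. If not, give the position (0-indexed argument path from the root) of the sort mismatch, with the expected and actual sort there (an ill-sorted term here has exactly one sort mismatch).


        (m) : A
      (g (m)) : C
    (f (g (m))) : A
  (g (f (g (m)))) : C
(f (g (f (g (m))))) : A

well-sorted; sort = A


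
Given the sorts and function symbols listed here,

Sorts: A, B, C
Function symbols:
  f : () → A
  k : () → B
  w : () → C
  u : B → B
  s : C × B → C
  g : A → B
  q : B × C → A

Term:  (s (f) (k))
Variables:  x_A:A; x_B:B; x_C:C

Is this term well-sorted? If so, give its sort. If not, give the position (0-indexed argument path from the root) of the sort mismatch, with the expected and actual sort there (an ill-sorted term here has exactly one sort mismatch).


ill-sorted at position [0]: expected C, got A

  (f) : A
  (k) : B
(s (f) (k)) : ✗ arg 0 at [0] has sort A, expected C


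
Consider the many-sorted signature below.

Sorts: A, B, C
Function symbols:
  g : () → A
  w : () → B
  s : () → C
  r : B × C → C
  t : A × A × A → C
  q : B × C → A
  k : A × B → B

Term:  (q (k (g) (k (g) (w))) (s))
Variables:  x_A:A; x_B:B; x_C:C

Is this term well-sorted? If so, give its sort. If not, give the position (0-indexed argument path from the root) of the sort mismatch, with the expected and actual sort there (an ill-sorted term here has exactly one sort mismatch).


    (g) : A
      (g) : A
      (w) : B
    (k (g) (w)) : B
  (k (g) (k (g) (w))) : B
  (s) : C
(q (k (g) (k (g) (w))) (s)) : A

well-sorted; sort = A


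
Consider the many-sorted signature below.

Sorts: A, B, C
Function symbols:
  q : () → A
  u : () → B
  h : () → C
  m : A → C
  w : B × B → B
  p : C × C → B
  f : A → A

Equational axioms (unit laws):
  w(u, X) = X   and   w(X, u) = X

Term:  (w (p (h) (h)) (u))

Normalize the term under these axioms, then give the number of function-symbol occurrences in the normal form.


size = 3

1. (w (p (h) (h)) (u))  →  (p (h) (h))
normal form: (p (h) (h))


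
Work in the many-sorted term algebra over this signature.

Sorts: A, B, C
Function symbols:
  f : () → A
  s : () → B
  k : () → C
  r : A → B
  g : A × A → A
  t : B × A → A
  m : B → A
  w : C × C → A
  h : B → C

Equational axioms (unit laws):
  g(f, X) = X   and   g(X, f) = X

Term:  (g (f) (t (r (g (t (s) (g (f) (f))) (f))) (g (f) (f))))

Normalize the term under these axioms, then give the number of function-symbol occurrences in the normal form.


size = 6

1. (g (f) (t (r (g (t (s) (g (f) (f))) (f))) (g (f) (f))))  →  (t (r (g (t (s) (g (f) (f))) (f))) (g (f) (f)))
2. (t (r (g (t (s) (g (f) (f))) (f))) (g (f) (f)))  →  (t (r (t (s) (g (f) (f)))) (g (f) (f)))
3. (t (r (t (s) (g (f) (f)))) (g (f) (f)))  →  (t (r (t (s) (f))) (g (f) (f)))
4. (t (r (t (s) (f))) (g (f) (f)))  →  (t (r (t (s) (f))) (f))
normal form: (t (r (t (s) (f))) (f))


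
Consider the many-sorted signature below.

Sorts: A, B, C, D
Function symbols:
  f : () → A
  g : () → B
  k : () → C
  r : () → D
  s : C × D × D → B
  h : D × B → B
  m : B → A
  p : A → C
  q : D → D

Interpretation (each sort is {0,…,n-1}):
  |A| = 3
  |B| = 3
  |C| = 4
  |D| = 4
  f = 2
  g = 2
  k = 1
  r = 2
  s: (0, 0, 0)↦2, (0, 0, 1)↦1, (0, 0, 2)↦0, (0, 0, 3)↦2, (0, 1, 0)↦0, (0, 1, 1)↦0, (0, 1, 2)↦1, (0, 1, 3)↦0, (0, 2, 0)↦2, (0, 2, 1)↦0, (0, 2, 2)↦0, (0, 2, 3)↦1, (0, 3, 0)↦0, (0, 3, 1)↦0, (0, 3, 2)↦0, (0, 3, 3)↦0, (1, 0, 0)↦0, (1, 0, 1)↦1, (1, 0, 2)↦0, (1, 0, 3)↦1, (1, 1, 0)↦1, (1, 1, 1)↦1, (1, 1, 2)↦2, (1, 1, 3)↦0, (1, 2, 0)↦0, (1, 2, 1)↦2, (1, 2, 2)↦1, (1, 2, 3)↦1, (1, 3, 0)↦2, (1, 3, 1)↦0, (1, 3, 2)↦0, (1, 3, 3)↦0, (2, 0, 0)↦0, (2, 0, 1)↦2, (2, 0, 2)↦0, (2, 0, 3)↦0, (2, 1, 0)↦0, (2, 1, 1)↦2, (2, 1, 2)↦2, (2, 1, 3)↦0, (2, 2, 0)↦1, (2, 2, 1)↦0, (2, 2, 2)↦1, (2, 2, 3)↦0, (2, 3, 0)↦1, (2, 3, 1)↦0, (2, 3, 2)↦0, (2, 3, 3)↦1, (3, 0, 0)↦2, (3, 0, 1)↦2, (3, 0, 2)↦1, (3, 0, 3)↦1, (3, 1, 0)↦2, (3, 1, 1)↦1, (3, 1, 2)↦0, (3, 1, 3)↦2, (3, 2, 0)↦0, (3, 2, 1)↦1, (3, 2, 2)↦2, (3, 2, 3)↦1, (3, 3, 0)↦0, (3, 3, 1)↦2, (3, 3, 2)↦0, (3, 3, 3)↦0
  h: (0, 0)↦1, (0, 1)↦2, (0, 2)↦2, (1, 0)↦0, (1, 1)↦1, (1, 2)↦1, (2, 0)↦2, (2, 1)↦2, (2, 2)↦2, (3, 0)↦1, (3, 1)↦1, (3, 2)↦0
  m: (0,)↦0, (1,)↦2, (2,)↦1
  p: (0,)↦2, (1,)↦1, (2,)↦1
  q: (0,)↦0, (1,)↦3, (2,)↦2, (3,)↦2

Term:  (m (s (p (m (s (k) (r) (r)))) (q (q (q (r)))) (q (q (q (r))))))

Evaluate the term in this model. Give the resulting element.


value = 2

  k = 1
  r = 2
  r = 2
  (s (k) (r) (r)) = s(1, 2, 2) = 1
  (m (s (k) (r) (r))) = m(1,) = 2
  (p (m (s (k) (r) (r)))) = p(2,) = 1
  r = 2
  (q (r)) = q(2,) = 2
  (q (q (r))) = q(2,) = 2
  (q (q (q (r)))) = q(2,) = 2
  r = 2
  (q (r)) = q(2,) = 2
  (q (q (r))) = q(2,) = 2
  (q (q (q (r)))) = q(2,) = 2
  (s (p (m (s (k) (r) (r)))) (q (q (q (r)))) (q (q (q (r))))) = s(1, 2, 2) = 1
  (m (s (p (m (s (k) (r) (r)))) (q (q (q (r)))) (q (q (q (r)))))) = m(1,) = 2


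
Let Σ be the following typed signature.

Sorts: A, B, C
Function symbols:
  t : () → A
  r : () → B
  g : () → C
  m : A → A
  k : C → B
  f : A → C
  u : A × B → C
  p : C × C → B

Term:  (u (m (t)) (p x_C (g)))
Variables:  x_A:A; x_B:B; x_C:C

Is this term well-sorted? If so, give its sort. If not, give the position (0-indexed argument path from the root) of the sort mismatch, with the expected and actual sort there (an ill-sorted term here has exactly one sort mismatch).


well-sorted; sort = C

    (t) : A
  (m (t)) : A
    x_C : C
    (g) : C
  (p x_C (g)) : B
(u (m (t)) (p x_C (g))) : C


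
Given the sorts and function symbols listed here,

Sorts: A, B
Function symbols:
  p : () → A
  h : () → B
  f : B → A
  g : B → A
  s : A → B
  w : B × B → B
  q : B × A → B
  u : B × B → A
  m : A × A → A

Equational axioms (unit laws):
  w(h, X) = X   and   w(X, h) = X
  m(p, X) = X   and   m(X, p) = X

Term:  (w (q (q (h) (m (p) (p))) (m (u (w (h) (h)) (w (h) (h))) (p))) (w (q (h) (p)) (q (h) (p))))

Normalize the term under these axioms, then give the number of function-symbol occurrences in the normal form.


1. (w (q (q (h) (m (p) (p))) (m (u (w (h) (h)) (w (h) (h))) (p))) (w (q (h) (p)) (q (h) (p))))  →  (w (q (q (h) (p)) (m (u (w (h) (h)) (w (h) (h))) (p))) (w (q (h) (p)) (q (h) (p))))
2. (w (q (q (h) (p)) (m (u (w (h) (h)) (w (h) (h))) (p))) (w (q (h) (p)) (q (h) (p))))  →  (w (q (q (h) (p)) (u (w (h) (h)) (w (h) (h)))) (w (q (h) (p)) (q (h) (p))))
3. (w (q (q (h) (p)) (u (w (h) (h)) (w (h) (h)))) (w (q (h) (p)) (q (h) (p))))  →  (w (q (q (h) (p)) (u (h) (w (h) (h)))) (w (q (h) (p)) (q (h) (p))))
4. (w (q (q (h) (p)) (u (h) (w (h) (h)))) (w (q (h) (p)) (q (h) (p))))  →  (w (q (q (h) (p)) (u (h) (h))) (w (q (h) (p)) (q (h) (p))))
normal form: (w (q (q (h) (p)) (u (h) (h))) (w (q (h) (p)) (q (h) (p))))

size = 15


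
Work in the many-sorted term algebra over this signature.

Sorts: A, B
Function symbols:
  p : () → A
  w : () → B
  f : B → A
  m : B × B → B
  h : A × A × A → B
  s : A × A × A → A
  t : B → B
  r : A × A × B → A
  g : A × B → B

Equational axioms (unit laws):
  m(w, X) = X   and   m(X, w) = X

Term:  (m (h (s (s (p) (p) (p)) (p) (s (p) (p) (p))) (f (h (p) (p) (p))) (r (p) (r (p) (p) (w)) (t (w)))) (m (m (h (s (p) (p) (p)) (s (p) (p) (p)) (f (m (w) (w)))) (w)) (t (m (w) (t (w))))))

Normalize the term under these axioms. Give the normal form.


normal form = (m (h (s (s (p) (p) (p)) (p) (s (p) (p) (p))) (f (h (p) (p) (p))) (r (p) (r (p) (p) (w)) (t (w)))) (m (h (s (p) (p) (p)) (s (p) (p) (p)) (f (w))) (t (t (w)))))

1. (m (h (s (s (p) (p) (p)) (p) (s (p) (p) (p))) (f (h (p) (p) (p))) (r (p) (r (p) (p) (w)) (t (w)))) (m (m (h (s (p) (p) (p)) (s (p) (p) (p)) (f (m (w) (w)))) (w)) (t (m (w) (t (w))))))  →  (m (h (s (s (p) (p) (p)) (p) (s (p) (p) (p))) (f (h (p) (p) (p))) (r (p) (r (p) (p) (w)) (t (w)))) (m (h (s (p) (p) (p)) (s (p) (p) (p)) (f (m (w) (w)))) (t (m (w) (t (w))))))
2. (m (h (s (s (p) (p) (p)) (p) (s (p) (p) (p))) (f (h (p) (p) (p))) (r (p) (r (p) (p) (w)) (t (w)))) (m (h (s (p) (p) (p)) (s (p) (p) (p)) (f (m (w) (w)))) (t (m (w) (t (w))))))  →  (m (h (s (s (p) (p) (p)) (p) (s (p) (p) (p))) (f (h (p) (p) (p))) (r (p) (r (p) (p) (w)) (t (w)))) (m (h (s (p) (p) (p)) (s (p) (p) (p)) (f (w))) (t (m (w) (t (w))))))
3. (m (h (s (s (p) (p) (p)) (p) (s (p) (p) (p))) (f (h (p) (p) (p))) (r (p) (r (p) (p) (w)) (t (w)))) (m (h (s (p) (p) (p)) (s (p) (p) (p)) (f (w))) (t (m (w) (t (w))))))  →  (m (h (s (s (p) (p) (p)) (p) (s (p) (p) (p))) (f (h (p) (p) (p))) (r (p) (r (p) (p) (w)) (t (w)))) (m (h (s (p) (p) (p)) (s (p) (p) (p)) (f (w))) (t (t (w)))))


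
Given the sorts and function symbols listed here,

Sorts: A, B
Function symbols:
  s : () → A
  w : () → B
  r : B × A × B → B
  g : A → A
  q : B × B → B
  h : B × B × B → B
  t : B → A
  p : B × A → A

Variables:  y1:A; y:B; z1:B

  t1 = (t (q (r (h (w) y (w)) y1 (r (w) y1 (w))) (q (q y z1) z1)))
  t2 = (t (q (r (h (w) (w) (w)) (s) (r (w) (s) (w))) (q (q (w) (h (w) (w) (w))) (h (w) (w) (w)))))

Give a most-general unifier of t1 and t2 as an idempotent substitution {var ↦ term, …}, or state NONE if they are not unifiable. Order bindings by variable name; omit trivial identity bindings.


{y ↦ (w), y1 ↦ (s), z1 ↦ (h (w) (w) (w))}


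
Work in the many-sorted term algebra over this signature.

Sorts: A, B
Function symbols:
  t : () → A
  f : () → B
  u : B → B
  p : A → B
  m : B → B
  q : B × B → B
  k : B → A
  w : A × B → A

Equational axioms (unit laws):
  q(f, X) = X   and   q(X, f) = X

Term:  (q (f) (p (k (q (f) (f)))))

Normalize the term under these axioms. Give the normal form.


normal form = (p (k (f)))

1. (q (f) (p (k (q (f) (f)))))  →  (p (k (q (f) (f))))
2. (p (k (q (f) (f))))  →  (p (k (f)))


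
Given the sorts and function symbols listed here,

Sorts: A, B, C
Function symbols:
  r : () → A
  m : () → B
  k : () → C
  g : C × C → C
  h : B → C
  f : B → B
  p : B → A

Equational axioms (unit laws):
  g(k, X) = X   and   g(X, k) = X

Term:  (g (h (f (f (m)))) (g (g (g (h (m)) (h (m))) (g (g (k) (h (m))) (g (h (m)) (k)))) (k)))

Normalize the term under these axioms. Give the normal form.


normal form = (g (h (f (f (m)))) (g (g (h (m)) (h (m))) (g (h (m)) (h (m)))))

1. (g (h (f (f (m)))) (g (g (g (h (m)) (h (m))) (g (g (k) (h (m))) (g (h (m)) (k)))) (k)))  →  (g (h (f (f (m)))) (g (g (h (m)) (h (m))) (g (g (k) (h (m))) (g (h (m)) (k)))))
2. (g (h (f (f (m)))) (g (g (h (m)) (h (m))) (g (g (k) (h (m))) (g (h (m)) (k)))))  →  (g (h (f (f (m)))) (g (g (h (m)) (h (m))) (g (h (m)) (g (h (m)) (k)))))
3. (g (h (f (f (m)))) (g (g (h (m)) (h (m))) (g (h (m)) (g (h (m)) (k)))))  →  (g (h (f (f (m)))) (g (g (h (m)) (h (m))) (g (h (m)) (h (m)))))


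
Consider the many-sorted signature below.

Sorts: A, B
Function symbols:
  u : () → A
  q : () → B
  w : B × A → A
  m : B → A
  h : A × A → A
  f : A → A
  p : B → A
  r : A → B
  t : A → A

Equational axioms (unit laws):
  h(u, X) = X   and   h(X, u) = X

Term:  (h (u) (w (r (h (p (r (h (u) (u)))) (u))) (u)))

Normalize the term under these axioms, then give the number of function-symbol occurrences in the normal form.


1. (h (u) (w (r (h (p (r (h (u) (u)))) (u))) (u)))  →  (w (r (h (p (r (h (u) (u)))) (u))) (u))
2. (w (r (h (p (r (h (u) (u)))) (u))) (u))  →  (w (r (p (r (h (u) (u))))) (u))
3. (w (r (p (r (h (u) (u))))) (u))  →  (w (r (p (r (u)))) (u))
normal form: (w (r (p (r (u)))) (u))

size = 6


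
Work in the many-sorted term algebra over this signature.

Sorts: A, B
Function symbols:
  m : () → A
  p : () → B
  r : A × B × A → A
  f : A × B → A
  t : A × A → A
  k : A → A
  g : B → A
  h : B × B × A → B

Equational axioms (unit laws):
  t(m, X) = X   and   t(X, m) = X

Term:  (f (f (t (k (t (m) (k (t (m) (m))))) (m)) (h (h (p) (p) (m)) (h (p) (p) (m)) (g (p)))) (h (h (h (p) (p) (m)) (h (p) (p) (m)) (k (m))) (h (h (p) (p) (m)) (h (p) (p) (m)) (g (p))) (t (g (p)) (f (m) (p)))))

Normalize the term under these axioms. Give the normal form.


1. (f (f (t (k (t (m) (k (t (m) (m))))) (m)) (h (h (p) (p) (m)) (h (p) (p) (m)) (g (p)))) (h (h (h (p) (p) (m)) (h (p) (p) (m)) (k (m))) (h (h (p) (p) (m)) (h (p) (p) (m)) (g (p))) (t (g (p)) (f (m) (p)))))  →  (f (f (k (t (m) (k (t (m) (m))))) (h (h (p) (p) (m)) (h (p) (p) (m)) (g (p)))) (h (h (h (p) (p) (m)) (h (p) (p) (m)) (k (m))) (h (h (p) (p) (m)) (h (p) (p) (m)) (g (p))) (t (g (p)) (f (m) (p)))))
2. (f (f (k (t (m) (k (t (m) (m))))) (h (h (p) (p) (m)) (h (p) (p) (m)) (g (p)))) (h (h (h (p) (p) (m)) (h (p) (p) (m)) (k (m))) (h (h (p) (p) (m)) (h (p) (p) (m)) (g (p))) (t (g (p)) (f (m) (p)))))  →  (f (f (k (k (t (m) (m)))) (h (h (p) (p) (m)) (h (p) (p) (m)) (g (p)))) (h (h (h (p) (p) (m)) (h (p) (p) (m)) (k (m))) (h (h (p) (p) (m)) (h (p) (p) (m)) (g (p))) (t (g (p)) (f (m) (p)))))
3. (f (f (k (k (t (m) (m)))) (h (h (p) (p) (m)) (h (p) (p) (m)) (g (p)))) (h (h (h (p) (p) (m)) (h (p) (p) (m)) (k (m))) (h (h (p) (p) (m)) (h (p) (p) (m)) (g (p))) (t (g (p)) (f (m) (p)))))  →  (f (f (k (k (m))) (h (h (p) (p) (m)) (h (p) (p) (m)) (g (p)))) (h (h (h (p) (p) (m)) (h (p) (p) (m)) (k (m))) (h (h (p) (p) (m)) (h (p) (p) (m)) (g (p))) (t (g (p)) (f (m) (p)))))

normal form = (f (f (k (k (m))) (h (h (p) (p) (m)) (h (p) (p) (m)) (g (p)))) (h (h (h (p) (p) (m)) (h (p) (p) (m)) (k (m))) (h (h (p) (p) (m)) (h (p) (p) (m)) (g (p))) (t (g (p)) (f (m) (p)))))


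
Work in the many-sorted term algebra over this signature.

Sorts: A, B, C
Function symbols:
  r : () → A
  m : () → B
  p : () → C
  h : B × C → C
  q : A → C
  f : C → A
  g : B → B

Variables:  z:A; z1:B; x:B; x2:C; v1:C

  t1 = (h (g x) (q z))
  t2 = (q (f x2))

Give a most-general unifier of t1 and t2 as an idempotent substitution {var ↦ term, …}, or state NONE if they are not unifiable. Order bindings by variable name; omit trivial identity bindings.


head clash or occurs-check failure — not unifiable

NONE (not unifiable)


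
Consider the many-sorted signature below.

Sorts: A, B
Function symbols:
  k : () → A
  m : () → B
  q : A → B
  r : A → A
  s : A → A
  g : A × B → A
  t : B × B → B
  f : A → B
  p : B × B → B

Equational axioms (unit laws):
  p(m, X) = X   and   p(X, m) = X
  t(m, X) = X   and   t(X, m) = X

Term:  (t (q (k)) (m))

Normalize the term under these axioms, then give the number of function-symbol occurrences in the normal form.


size = 2

1. (t (q (k)) (m))  →  (q (k))
normal form: (q (k))


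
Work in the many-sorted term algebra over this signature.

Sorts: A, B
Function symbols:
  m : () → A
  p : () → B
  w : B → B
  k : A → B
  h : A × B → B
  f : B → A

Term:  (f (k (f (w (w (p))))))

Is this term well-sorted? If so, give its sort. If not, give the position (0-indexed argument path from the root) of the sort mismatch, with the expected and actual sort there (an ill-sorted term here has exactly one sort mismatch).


well-sorted; sort = A

          (p) : B
        (w (p)) : B
      (w (w (p))) : B
    (f (w (w (p)))) : A
  (k (f (w (w (p))))) : B
(f (k (f (w (w (p)))))) : A


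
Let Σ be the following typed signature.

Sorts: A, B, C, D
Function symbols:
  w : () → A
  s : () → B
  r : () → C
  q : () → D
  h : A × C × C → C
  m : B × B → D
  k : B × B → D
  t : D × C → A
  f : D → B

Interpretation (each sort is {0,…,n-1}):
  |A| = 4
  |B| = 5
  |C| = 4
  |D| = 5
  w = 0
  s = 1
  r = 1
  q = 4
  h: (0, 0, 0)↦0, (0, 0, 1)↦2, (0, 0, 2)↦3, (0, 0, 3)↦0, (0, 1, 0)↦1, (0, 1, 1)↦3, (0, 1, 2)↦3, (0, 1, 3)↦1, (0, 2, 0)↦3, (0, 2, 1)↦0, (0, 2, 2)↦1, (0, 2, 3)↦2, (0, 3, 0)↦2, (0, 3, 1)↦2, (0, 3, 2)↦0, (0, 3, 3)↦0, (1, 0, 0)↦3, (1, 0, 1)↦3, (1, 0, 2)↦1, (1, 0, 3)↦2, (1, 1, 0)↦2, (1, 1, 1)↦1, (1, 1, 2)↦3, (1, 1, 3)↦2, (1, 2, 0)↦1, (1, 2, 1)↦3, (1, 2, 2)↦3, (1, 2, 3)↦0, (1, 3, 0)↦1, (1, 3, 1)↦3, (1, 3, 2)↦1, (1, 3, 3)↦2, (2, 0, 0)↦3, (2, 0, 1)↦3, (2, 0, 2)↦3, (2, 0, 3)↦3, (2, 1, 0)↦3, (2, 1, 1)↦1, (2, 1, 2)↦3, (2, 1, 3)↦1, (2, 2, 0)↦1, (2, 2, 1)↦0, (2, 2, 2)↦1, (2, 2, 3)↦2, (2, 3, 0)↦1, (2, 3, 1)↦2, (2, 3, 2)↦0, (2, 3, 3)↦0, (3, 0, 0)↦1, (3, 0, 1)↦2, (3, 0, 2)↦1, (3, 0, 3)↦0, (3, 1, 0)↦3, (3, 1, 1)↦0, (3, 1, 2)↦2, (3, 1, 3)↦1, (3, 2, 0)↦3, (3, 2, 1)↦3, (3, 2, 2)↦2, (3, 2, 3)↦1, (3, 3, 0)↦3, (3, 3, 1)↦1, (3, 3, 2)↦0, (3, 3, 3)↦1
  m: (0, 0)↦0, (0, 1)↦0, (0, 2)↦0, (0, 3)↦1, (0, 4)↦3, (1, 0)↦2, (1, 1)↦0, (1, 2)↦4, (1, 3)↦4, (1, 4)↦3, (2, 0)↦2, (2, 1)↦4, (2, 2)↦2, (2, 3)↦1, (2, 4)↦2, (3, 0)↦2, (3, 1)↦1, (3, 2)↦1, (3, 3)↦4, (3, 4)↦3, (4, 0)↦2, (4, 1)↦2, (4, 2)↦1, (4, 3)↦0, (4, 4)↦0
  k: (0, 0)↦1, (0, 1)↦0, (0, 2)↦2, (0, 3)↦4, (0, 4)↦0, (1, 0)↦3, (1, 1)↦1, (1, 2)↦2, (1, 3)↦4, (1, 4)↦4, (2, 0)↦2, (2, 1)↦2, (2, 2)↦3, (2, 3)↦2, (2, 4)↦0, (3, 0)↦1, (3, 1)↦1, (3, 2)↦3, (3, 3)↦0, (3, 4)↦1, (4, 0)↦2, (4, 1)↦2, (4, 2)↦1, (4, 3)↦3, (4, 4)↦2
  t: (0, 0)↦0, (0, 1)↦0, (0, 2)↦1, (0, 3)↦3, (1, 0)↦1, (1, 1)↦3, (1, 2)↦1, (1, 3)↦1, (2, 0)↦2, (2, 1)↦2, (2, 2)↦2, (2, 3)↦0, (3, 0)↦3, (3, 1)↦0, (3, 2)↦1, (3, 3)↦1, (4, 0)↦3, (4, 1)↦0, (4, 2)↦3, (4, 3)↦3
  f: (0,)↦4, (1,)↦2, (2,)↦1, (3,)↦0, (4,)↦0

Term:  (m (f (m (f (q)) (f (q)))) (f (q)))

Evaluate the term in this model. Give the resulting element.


value = 2

  q = 4
  (f (q)) = f(4,) = 0
  q = 4
  (f (q)) = f(4,) = 0
  (m (f (q)) (f (q))) = m(0, 0) = 0
  (f (m (f (q)) (f (q)))) = f(0,) = 4
  q = 4
  (f (q)) = f(4,) = 0
  (m (f (m (f (q)) (f (q)))) (f (q))) = m(4, 0) = 2


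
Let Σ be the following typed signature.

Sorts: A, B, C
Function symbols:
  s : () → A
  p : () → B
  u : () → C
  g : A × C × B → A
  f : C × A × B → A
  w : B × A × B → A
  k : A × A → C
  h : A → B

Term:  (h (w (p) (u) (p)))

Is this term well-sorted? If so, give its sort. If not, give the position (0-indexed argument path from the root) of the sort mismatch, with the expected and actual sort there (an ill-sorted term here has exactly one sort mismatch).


    (p) : B
    (u) : C
    (p) : B
  (w (p) (u) (p)) : ✗ arg 1 at [0, 1] has sort C, expected A

ill-sorted at position [0, 1]: expected A, got C


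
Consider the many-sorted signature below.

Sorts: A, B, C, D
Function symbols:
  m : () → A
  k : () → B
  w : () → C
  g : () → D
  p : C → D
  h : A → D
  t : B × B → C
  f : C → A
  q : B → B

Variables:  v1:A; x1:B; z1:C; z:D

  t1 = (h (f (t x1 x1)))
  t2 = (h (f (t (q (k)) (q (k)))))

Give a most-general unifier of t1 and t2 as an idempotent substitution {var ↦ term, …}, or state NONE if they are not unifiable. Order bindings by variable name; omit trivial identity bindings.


{x1 ↦ (q (k))}


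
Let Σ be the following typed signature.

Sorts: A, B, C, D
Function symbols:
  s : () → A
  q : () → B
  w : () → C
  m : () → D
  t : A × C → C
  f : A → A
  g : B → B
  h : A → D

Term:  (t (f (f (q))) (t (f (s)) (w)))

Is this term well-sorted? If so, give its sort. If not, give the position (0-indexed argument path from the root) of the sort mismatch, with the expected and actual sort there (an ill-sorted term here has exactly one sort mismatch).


      (q) : B
    (f (q)) : ✗ arg 0 at [0, 0, 0] has sort B, expected A
      (s) : A
    (f (s)) : A
    (w) : C
  (t (f (s)) (w)) : C

ill-sorted at position [0, 0, 0]: expected A, got B


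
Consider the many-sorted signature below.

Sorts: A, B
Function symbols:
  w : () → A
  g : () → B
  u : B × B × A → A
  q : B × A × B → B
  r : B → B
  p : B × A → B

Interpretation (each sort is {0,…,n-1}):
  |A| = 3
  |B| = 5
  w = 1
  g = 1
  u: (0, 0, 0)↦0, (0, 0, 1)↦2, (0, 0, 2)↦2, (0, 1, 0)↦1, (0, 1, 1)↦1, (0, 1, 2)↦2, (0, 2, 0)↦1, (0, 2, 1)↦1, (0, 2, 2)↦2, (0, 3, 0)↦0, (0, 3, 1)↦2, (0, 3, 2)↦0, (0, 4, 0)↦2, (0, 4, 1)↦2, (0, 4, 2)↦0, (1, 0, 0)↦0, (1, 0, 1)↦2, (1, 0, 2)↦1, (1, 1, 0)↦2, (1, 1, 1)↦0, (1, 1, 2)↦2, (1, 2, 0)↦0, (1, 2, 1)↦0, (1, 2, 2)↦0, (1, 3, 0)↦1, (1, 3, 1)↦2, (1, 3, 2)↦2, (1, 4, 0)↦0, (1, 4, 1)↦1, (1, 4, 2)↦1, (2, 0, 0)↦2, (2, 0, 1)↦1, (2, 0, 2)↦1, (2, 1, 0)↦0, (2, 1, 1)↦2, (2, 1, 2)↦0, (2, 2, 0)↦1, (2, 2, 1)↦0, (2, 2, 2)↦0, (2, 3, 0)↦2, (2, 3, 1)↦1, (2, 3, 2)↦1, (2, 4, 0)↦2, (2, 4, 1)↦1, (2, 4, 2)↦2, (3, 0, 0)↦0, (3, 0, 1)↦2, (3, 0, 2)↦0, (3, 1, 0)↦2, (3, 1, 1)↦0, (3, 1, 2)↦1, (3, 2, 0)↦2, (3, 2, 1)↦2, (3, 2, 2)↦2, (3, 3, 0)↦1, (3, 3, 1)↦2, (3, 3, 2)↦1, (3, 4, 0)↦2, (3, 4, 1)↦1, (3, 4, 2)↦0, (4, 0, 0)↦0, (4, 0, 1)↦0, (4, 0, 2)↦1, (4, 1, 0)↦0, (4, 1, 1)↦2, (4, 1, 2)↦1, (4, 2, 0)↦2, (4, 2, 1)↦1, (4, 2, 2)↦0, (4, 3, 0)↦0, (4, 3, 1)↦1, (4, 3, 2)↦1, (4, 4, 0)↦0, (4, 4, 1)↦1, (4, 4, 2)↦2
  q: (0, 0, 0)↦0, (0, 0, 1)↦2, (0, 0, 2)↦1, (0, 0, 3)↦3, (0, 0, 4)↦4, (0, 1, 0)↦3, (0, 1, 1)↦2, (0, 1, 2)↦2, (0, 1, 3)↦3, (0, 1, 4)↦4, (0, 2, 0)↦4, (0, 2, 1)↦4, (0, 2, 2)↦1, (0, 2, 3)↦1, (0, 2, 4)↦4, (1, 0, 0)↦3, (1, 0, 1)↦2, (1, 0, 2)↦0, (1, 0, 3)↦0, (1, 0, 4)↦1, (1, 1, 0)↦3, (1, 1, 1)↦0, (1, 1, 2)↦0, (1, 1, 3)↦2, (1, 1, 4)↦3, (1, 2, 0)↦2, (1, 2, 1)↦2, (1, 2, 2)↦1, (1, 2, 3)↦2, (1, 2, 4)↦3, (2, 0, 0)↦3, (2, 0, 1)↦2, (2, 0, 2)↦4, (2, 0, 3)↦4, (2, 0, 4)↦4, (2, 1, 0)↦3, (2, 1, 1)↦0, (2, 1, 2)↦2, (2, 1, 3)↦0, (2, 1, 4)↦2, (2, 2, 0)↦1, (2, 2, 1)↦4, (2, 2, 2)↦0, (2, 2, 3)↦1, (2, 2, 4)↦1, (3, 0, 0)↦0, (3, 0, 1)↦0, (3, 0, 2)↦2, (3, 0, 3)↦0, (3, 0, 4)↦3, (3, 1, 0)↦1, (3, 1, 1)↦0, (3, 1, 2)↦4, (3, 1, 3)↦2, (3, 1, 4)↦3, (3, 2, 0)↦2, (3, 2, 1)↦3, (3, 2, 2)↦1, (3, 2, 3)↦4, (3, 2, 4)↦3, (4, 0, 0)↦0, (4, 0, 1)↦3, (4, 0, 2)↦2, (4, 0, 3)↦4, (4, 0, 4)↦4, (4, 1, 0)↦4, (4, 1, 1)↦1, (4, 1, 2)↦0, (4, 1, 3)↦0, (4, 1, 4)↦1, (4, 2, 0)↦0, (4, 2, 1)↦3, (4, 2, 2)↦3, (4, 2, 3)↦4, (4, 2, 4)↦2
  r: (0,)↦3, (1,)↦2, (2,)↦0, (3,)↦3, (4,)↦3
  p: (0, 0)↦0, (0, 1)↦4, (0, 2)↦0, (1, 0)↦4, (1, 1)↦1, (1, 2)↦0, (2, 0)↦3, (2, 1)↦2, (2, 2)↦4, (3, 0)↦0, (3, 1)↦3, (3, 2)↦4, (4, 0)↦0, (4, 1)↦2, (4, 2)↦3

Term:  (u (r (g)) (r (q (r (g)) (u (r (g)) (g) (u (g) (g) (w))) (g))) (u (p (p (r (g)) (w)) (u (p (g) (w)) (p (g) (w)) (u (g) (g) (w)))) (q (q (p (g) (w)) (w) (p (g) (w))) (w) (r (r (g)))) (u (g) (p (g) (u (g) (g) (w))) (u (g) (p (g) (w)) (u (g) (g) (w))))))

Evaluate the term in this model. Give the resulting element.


value = 1

  g = 1
  (r (g)) = r(1,) = 2
  g = 1
  (r (g)) = r(1,) = 2
  g = 1
  (r (g)) = r(1,) = 2
  g = 1
  g = 1
  g = 1
  w = 1
  (u (g) (g) (w)) = u(1, 1, 1) = 0
  (u (r (g)) (g) (u (g) (g) (w))) = u(2, 1, 0) = 0
  g = 1
  (q (r (g)) (u (r (g)) (g) (u (g) (g) (w))) (g)) = q(2, 0, 1) = 2
  (r (q (r (g)) (u (r (g)) (g) (u (g) (g) (w))) (g))) = r(2,) = 0
  g = 1
  (r (g)) = r(1,) = 2
  w = 1
  (p (r (g)) (w)) = p(2, 1) = 2
  g = 1
  w = 1
  (p (g) (w)) = p(1, 1) = 1
  g = 1
  w = 1
  (p (g) (w)) = p(1, 1) = 1
  g = 1
  g = 1
  w = 1
  (u (g) (g) (w)) = u(1, 1, 1) = 0
  (u (p (g) (w)) (p (g) (w)) (u (g) (g) (w))) = u(1, 1, 0) = 2
  (p (p (r (g)) (w)) (u (p (g) (w)) (p (g) (w)) (u (g) (g) (w)))) = p(2, 2) = 4
  g = 1
  w = 1
  (p (g) (w)) = p(1, 1) = 1
  w = 1
  g = 1
  w = 1
  (p (g) (w)) = p(1, 1) = 1
  (q (p (g) (w)) (w) (p (g) (w))) = q(1, 1, 1) = 0
  w = 1
  g = 1
  (r (g)) = r(1,) = 2
  (r (r (g))) = r(2,) = 0
  (q (q (p (g) (w)) (w) (p (g) (w))) (w) (r (r (g)))) = q(0, 1, 0) = 3
  g = 1
  g = 1
  g = 1
  g = 1
  w = 1
  (u (g) (g) (w)) = u(1, 1, 1) = 0
  (p (g) (u (g) (g) (w))) = p(1, 0) = 4
  g = 1
  g = 1
  w = 1
  (p (g) (w)) = p(1, 1) = 1
  g = 1
  g = 1
  w = 1
  (u (g) (g) (w)) = u(1, 1, 1) = 0
  (u (g) (p (g) (w)) (u (g) (g) (w))) = u(1, 1, 0) = 2
  (u (g) (p (g) (u (g) (g) (w))) (u (g) (p (g) (w)) (u (g) (g) (w)))) = u(1, 4, 2) = 1
  (u (p (p (r (g)) (w)) (u (p (g) (w)) (p (g) (w)) (u (g) (g) (w)))) (q (q (p (g) (w)) (w) (p (g) (w))) (w) (r (r (g)))) (u (g) (p (g) (u (g) (g) (w))) (u (g) (p (g) (w)) (u (g) (g) (w))))) = u(4, 3, 1) = 1
  (u (r (g)) (r (q (r (g)) (u (r (g)) (g) (u (g) (g) (w))) (g))) (u (p (p (r (g)) (w)) (u (p (g) (w)) (p (g) (w)) (u (g) (g) (w)))) (q (q (p (g) (w)) (w) (p (g) (w))) (w) (r (r (g)))) (u (g) (p (g) (u (g) (g) (w))) (u (g) (p (g) (w)) (u (g) (g) (w)))))) = u(2, 0, 1) = 1


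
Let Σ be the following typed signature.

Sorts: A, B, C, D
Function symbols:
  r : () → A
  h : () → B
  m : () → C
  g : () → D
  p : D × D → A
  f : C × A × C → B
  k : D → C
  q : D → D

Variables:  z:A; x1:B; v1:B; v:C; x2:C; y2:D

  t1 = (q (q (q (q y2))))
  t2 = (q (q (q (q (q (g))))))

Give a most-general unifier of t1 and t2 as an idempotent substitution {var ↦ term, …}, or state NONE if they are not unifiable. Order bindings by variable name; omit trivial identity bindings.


{y2 ↦ (q (g))}


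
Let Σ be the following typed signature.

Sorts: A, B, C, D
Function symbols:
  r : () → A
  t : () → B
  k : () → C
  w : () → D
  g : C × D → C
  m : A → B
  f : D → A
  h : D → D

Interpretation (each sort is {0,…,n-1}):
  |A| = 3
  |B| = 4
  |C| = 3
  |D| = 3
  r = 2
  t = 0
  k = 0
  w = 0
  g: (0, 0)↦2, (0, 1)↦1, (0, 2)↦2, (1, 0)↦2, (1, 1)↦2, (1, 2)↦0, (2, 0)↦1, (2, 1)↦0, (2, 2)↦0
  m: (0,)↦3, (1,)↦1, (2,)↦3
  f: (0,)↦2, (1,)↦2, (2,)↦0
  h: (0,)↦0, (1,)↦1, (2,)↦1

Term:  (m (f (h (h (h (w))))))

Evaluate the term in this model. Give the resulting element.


  w = 0
  (h (w)) = h(0,) = 0
  (h (h (w))) = h(0,) = 0
  (h (h (h (w)))) = h(0,) = 0
  (f (h (h (h (w))))) = f(0,) = 2
  (m (f (h (h (h (w)))))) = m(2,) = 3

value = 3
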